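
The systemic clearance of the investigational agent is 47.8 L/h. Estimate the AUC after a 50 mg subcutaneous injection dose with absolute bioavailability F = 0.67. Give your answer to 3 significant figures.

AUC = 0.701 mg/L·h

AUC_0→∞ = F × Dose / CL
        = 0.67 × 50 / 47.8 = 0.700837 mg/L·h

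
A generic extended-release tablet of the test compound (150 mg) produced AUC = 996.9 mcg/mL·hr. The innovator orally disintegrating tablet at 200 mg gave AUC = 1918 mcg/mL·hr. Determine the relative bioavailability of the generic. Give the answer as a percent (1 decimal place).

F_rel = (AUC_test/D_test) / (AUC_ref/D_ref)
      = (996.9/150) / (1918/200)
      = 6.646 / 9.59 = 0.6930 = 69.30%

F_rel = 69.3%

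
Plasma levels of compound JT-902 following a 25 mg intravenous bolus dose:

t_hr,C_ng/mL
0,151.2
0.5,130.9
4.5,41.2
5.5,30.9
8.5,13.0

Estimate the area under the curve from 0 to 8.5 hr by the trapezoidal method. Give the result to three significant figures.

AUC = 517 ng/mL·hr

Trapezoidal AUC_0→8.5:
  [0→0.5]: (151.2+130.9)/2 × 0.5 = 70.525
  [0.5→4.5]: (130.9+41.2)/2 × 4 = 344.2
  [4.5→5.5]: (41.2+30.9)/2 × 1 = 36.05
  [5.5→8.5]: (30.9+13.0)/2 × 3 = 65.85
  Sum = 516.625 ng/mL·hr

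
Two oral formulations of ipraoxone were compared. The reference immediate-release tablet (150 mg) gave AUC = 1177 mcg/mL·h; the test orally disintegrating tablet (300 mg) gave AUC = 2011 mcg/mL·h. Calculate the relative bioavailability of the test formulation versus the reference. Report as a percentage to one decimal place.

F_rel = 85.4%

F_rel = (AUC_test/D_test) / (AUC_ref/D_ref)
      = (2011/300) / (1177/150)
      = 6.70333 / 7.84667 = 0.8543 = 85.43%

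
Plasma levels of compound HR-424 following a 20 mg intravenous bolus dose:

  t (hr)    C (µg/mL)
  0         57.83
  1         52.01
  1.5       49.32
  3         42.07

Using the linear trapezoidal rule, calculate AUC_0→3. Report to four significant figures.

AUC = 148.8 µg/mL·hr

Trapezoidal AUC_0→3:
  [0→1]: (57.83+52.01)/2 × 1 = 54.92
  [1→1.5]: (52.01+49.32)/2 × 0.5 = 25.3325
  [1.5→3]: (49.32+42.07)/2 × 1.5 = 68.5425
  Sum = 148.795 µg/mL·hr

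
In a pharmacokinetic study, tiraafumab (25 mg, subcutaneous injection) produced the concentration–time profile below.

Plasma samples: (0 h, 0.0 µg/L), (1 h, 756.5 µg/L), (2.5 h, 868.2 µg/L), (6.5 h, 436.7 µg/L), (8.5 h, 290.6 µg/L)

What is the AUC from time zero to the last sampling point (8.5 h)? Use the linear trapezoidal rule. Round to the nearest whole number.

AUC = 4934 µg/L·h

Trapezoidal AUC_0→8.5:
  [0→1]: (0.0+756.5)/2 × 1 = 378.25
  [1→2.5]: (756.5+868.2)/2 × 1.5 = 1218.525
  [2.5→6.5]: (868.2+436.7)/2 × 4 = 2609.8
  [6.5→8.5]: (436.7+290.6)/2 × 2 = 727.3
  Sum = 4933.875 µg/L·h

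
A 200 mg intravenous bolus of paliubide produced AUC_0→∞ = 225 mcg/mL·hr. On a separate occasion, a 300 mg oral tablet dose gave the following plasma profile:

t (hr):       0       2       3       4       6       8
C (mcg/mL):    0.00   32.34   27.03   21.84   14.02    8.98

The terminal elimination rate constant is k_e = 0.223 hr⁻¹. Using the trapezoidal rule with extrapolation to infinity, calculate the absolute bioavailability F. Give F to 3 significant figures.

Trapezoidal AUC_0→8 (oral tablet):
  [0→2]: (0.00+32.34)/2 × 2 = 32.34
  [2→3]: (32.34+27.03)/2 × 1 = 29.685
  [3→4]: (27.03+21.84)/2 × 1 = 24.435
  [4→6]: (21.84+14.02)/2 × 2 = 35.86
  [6→8]: (14.02+8.98)/2 × 2 = 23.0
  Sum = 145.32 mcg/mL·hr
Tail: C_last/k_e = 8.98/0.223 = 40.269
AUC_0→∞ (oral tablet) = 145.32 + 40.269 = 185.589 mcg/mL·hr
F = (AUC_ev/D_ev)/(AUC_iv/D_iv) = (185.589/300)/(225/200) = 0.61863/1.125 = 0.5499

F = 0.550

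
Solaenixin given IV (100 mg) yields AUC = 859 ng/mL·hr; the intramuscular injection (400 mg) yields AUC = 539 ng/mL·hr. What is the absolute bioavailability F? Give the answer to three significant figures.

F = (AUC_ev / D_ev) / (AUC_iv / D_iv)
  = (539/400) / (859/100)
  = 1.3475 / 8.59 = 0.1569

F = 0.157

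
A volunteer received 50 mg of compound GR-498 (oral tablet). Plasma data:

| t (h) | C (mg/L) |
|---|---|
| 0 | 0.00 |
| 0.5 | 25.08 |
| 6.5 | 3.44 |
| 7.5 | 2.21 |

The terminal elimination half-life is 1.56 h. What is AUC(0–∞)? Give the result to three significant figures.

AUC = 99.6 mg/L·h

Trapezoidal AUC_0→7.5:
  [0→0.5]: (0.00+25.08)/2 × 0.5 = 6.27
  [0.5→6.5]: (25.08+3.44)/2 × 6 = 85.56
  [6.5→7.5]: (3.44+2.21)/2 × 1 = 2.825
  Sum = 94.655 mg/L·h
k_e = ln2 / t½ = 0.693147 / 1.56 = 0.4443 h^-1
Extrapolated tail: C_last / k_e = 2.21 / 0.4443 = 4.974
AUC_0→∞ = 94.655 + 4.974 = 99.629 mg/L·h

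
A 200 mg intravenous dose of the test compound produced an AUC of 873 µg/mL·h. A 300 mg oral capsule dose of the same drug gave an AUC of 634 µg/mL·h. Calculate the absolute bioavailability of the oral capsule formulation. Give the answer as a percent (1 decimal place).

F = 48.4%

F = (AUC_ev / D_ev) / (AUC_iv / D_iv)
  = (634/300) / (873/200)
  = 2.11333 / 4.365 = 0.4842
  = 48.42%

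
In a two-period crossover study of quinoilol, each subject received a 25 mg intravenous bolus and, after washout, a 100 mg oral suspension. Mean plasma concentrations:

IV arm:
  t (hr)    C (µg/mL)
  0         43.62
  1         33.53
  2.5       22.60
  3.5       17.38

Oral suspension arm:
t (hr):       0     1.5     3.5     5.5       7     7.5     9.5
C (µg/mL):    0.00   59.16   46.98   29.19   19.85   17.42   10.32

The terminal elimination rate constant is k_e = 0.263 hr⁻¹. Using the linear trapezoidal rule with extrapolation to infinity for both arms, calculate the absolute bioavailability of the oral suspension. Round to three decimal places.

F = 0.509

Trapezoidal AUC_0→3.5 (IV):
  [0→1]: (43.62+33.53)/2 × 1 = 38.575
  [1→2.5]: (33.53+22.60)/2 × 1.5 = 42.0975
  [2.5→3.5]: (22.60+17.38)/2 × 1 = 19.99
  Sum = 100.6625 µg/mL·hr
IV tail: 17.38/0.263 = 66.084; AUC_iv,0→∞ = 100.6625 + 66.084 = 166.7465 µg/mL·hr
Trapezoidal AUC_0→9.5 (oral suspension):
  [0→1.5]: (0.00+59.16)/2 × 1.5 = 44.37
  [1.5→3.5]: (59.16+46.98)/2 × 2 = 106.14
  [3.5→5.5]: (46.98+29.19)/2 × 2 = 76.17
  [5.5→7]: (29.19+19.85)/2 × 1.5 = 36.78
  [7→7.5]: (19.85+17.42)/2 × 0.5 = 9.3175
  [7.5→9.5]: (17.42+10.32)/2 × 2 = 27.74
  Sum = 300.5175 µg/mL·hr
oral suspension tail: 10.32/0.263 = 39.240; AUC_ev,0→∞ = 300.5175 + 39.240 = 339.7575 µg/mL·hr
F = (AUC_ev/D_ev)/(AUC_iv/D_iv) = (339.7575/100)/(166.7465/25) = 3.397575/6.66986 = 0.5094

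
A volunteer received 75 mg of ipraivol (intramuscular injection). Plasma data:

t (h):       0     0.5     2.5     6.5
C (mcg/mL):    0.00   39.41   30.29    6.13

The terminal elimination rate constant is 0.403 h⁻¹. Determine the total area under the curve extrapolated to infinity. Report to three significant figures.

AUC = 168 mcg/mL·h

Trapezoidal AUC_0→6.5:
  [0→0.5]: (0.00+39.41)/2 × 0.5 = 9.8525
  [0.5→2.5]: (39.41+30.29)/2 × 2 = 69.7
  [2.5→6.5]: (30.29+6.13)/2 × 4 = 72.84
  Sum = 152.3925 mcg/mL·h
Extrapolated tail: C_last / k_e = 6.13 / 0.403 = 15.211
AUC_0→∞ = 152.3925 + 15.211 = 167.6035 mcg/mL·h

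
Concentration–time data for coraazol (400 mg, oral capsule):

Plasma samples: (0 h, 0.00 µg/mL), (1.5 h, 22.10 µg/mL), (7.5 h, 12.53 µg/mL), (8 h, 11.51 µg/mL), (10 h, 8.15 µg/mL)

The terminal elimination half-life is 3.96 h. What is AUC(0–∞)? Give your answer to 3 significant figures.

Trapezoidal AUC_0→10:
  [0→1.5]: (0.00+22.10)/2 × 1.5 = 16.575
  [1.5→7.5]: (22.10+12.53)/2 × 6 = 103.89
  [7.5→8]: (12.53+11.51)/2 × 0.5 = 6.01
  [8→10]: (11.51+8.15)/2 × 2 = 19.66
  Sum = 146.135 µg/mL·h
k_e = ln2 / t½ = 0.693147 / 3.96 = 0.1750 h^-1
Extrapolated tail: C_last / k_e = 8.15 / 0.175 = 46.571
AUC_0→∞ = 146.135 + 46.571 = 192.706 µg/mL·h

AUC = 193 µg/mL·h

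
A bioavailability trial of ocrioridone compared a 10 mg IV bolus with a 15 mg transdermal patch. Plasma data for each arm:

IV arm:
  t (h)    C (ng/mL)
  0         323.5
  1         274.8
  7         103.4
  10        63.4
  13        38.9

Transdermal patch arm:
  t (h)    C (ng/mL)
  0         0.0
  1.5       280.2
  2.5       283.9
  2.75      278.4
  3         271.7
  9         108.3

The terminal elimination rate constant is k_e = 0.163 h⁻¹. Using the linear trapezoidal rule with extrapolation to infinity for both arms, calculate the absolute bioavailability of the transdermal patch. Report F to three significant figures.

Trapezoidal AUC_0→13 (IV):
  [0→1]: (323.5+274.8)/2 × 1 = 299.15
  [1→7]: (274.8+103.4)/2 × 6 = 1134.6
  [7→10]: (103.4+63.4)/2 × 3 = 250.2
  [10→13]: (63.4+38.9)/2 × 3 = 153.45
  Sum = 1837.4 ng/mL·h
IV tail: 38.9/0.163 = 238.650; AUC_iv,0→∞ = 1837.4 + 238.650 = 2076.05 ng/mL·h
Trapezoidal AUC_0→9 (transdermal patch):
  [0→1.5]: (0.0+280.2)/2 × 1.5 = 210.15
  [1.5→2.5]: (280.2+283.9)/2 × 1 = 282.05
  [2.5→2.75]: (283.9+278.4)/2 × 0.25 = 70.2875
  [2.75→3]: (278.4+271.7)/2 × 0.25 = 68.7625
  [3→9]: (271.7+108.3)/2 × 6 = 1140.0
  Sum = 1771.25 ng/mL·h
transdermal patch tail: 108.3/0.163 = 664.417; AUC_ev,0→∞ = 1771.25 + 664.417 = 2435.667 ng/mL·h
F = (AUC_ev/D_ev)/(AUC_iv/D_iv) = (2435.667/15)/(2076.05/10) = 162.3778/207.605 = 0.7821

F = 0.782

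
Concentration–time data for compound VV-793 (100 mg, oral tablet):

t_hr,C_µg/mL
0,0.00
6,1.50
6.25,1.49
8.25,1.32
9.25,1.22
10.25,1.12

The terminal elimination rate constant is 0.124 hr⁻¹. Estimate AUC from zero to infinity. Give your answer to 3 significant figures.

AUC = 19.2 µg/mL·hr

Trapezoidal AUC_0→10.25:
  [0→6]: (0.00+1.50)/2 × 6 = 4.5
  [6→6.25]: (1.50+1.49)/2 × 0.25 = 0.37375
  [6.25→8.25]: (1.49+1.32)/2 × 2 = 2.81
  [8.25→9.25]: (1.32+1.22)/2 × 1 = 1.27
  [9.25→10.25]: (1.22+1.12)/2 × 1 = 1.17
  Sum = 10.12375 µg/mL·hr
Extrapolated tail: C_last / k_e = 1.12 / 0.124 = 9.032
AUC_0→∞ = 10.12375 + 9.032 = 19.15575 µg/mL·hr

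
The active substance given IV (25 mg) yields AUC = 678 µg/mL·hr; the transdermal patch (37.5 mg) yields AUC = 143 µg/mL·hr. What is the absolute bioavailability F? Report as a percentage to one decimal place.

F = (AUC_ev / D_ev) / (AUC_iv / D_iv)
  = (143/37.5) / (678/25)
  = 3.81333 / 27.12 = 0.1406
  = 14.06%

F = 14.1%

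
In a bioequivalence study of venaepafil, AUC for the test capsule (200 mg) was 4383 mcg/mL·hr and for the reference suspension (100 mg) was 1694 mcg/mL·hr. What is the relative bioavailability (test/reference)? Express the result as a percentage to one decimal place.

F_rel = 129.4%

F_rel = (AUC_test/D_test) / (AUC_ref/D_ref)
      = (4383/200) / (1694/100)
      = 21.915 / 16.94 = 1.2937 = 129.37%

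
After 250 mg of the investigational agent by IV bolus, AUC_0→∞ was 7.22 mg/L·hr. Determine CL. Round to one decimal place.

CL = Dose_iv / AUC_0→∞
   = 250 / 7.22 = 34.626 L/hr

CL = 34.6 L/hr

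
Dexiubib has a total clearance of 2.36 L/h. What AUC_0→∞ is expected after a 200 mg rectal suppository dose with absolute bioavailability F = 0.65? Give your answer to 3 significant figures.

AUC_0→∞ = F × Dose / CL
        = 0.65 × 200 / 2.36 = 55.0847 mg/L·h

AUC = 55.1 mg/L·h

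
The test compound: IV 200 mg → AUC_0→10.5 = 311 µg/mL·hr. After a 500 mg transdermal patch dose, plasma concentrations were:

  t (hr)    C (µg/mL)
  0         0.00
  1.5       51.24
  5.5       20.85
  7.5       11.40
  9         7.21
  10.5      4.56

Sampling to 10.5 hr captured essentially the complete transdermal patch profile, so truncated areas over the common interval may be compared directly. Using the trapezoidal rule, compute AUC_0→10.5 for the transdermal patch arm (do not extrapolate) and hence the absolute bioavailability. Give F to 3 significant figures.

Trapezoidal AUC_0→10.5 (transdermal patch):
  [0→1.5]: (0.00+51.24)/2 × 1.5 = 38.43
  [1.5→5.5]: (51.24+20.85)/2 × 4 = 144.18
  [5.5→7.5]: (20.85+11.40)/2 × 2 = 32.25
  [7.5→9]: (11.40+7.21)/2 × 1.5 = 13.9575
  [9→10.5]: (7.21+4.56)/2 × 1.5 = 8.8275
  Sum = 237.645 µg/mL·hr
F = (AUC_ev/D_ev)/(AUC_iv/D_iv) = (237.645/500)/(311/200) = 0.47529/1.555 = 0.3057

F = 0.306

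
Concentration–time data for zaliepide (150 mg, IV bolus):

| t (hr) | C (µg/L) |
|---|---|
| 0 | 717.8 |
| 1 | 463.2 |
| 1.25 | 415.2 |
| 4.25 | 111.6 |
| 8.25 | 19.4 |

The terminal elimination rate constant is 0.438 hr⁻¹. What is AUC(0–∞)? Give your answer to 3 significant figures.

AUC = 1800 µg/L·hr

Trapezoidal AUC_0→8.25:
  [0→1]: (717.8+463.2)/2 × 1 = 590.5
  [1→1.25]: (463.2+415.2)/2 × 0.25 = 109.8
  [1.25→4.25]: (415.2+111.6)/2 × 3 = 790.2
  [4.25→8.25]: (111.6+19.4)/2 × 4 = 262.0
  Sum = 1752.5 µg/L·hr
Extrapolated tail: C_last / k_e = 19.4 / 0.438 = 44.292
AUC_0→∞ = 1752.5 + 44.292 = 1796.792 µg/L·hr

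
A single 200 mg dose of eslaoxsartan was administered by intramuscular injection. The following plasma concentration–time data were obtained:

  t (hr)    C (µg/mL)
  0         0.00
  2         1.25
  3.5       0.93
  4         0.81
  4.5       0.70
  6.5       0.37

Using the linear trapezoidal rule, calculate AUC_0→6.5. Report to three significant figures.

Trapezoidal AUC_0→6.5:
  [0→2]: (0.00+1.25)/2 × 2 = 1.25
  [2→3.5]: (1.25+0.93)/2 × 1.5 = 1.635
  [3.5→4]: (0.93+0.81)/2 × 0.5 = 0.435
  [4→4.5]: (0.81+0.70)/2 × 0.5 = 0.3775
  [4.5→6.5]: (0.70+0.37)/2 × 2 = 1.07
  Sum = 4.7675 µg/mL·hr

AUC = 4.77 µg/mL·hr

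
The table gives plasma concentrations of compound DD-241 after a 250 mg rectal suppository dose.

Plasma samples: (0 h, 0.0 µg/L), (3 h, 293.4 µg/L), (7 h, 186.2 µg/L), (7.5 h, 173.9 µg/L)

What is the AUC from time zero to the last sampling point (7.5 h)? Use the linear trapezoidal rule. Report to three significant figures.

Trapezoidal AUC_0→7.5:
  [0→3]: (0.0+293.4)/2 × 3 = 440.1
  [3→7]: (293.4+186.2)/2 × 4 = 959.2
  [7→7.5]: (186.2+173.9)/2 × 0.5 = 90.025
  Sum = 1489.325 µg/L·h

AUC = 1490 µg/L·h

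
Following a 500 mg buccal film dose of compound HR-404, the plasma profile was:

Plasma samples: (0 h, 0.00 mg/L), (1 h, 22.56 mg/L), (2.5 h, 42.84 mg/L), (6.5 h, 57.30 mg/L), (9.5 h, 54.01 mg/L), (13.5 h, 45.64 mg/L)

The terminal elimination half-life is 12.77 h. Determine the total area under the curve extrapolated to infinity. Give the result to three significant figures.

Trapezoidal AUC_0→13.5:
  [0→1]: (0.00+22.56)/2 × 1 = 11.28
  [1→2.5]: (22.56+42.84)/2 × 1.5 = 49.05
  [2.5→6.5]: (42.84+57.30)/2 × 4 = 200.28
  [6.5→9.5]: (57.30+54.01)/2 × 3 = 166.965
  [9.5→13.5]: (54.01+45.64)/2 × 4 = 199.3
  Sum = 626.875 mg/L·h
k_e = ln2 / t½ = 0.693147 / 12.77 = 0.0543 h^-1
Extrapolated tail: C_last / k_e = 45.64 / 0.0543 = 840.516
AUC_0→∞ = 626.875 + 840.516 = 1467.391 mg/L·h

AUC = 1470 mg/L·h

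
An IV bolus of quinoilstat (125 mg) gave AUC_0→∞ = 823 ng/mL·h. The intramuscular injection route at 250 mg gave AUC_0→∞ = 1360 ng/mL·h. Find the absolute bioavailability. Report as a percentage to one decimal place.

F = 82.6%

F = (AUC_ev / D_ev) / (AUC_iv / D_iv)
  = (1360/250) / (823/125)
  = 5.44 / 6.584 = 0.8262
  = 82.62%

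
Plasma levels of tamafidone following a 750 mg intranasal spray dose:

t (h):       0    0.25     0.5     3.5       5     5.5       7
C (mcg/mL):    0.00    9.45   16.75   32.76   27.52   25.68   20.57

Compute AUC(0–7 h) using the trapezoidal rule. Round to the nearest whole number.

Trapezoidal AUC_0→7:
  [0→0.25]: (0.00+9.45)/2 × 0.25 = 1.18125
  [0.25→0.5]: (9.45+16.75)/2 × 0.25 = 3.275
  [0.5→3.5]: (16.75+32.76)/2 × 3 = 74.265
  [3.5→5]: (32.76+27.52)/2 × 1.5 = 45.21
  [5→5.5]: (27.52+25.68)/2 × 0.5 = 13.3
  [5.5→7]: (25.68+20.57)/2 × 1.5 = 34.6875
  Sum = 171.91875 mcg/mL·h

AUC = 172 mcg/mL·h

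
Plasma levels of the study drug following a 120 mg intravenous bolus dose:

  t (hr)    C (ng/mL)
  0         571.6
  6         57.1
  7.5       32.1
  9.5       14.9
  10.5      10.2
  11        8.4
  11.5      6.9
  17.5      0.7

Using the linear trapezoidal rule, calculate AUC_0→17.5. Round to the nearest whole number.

AUC = 2044 ng/mL·hr

Trapezoidal AUC_0→17.5:
  [0→6]: (571.6+57.1)/2 × 6 = 1886.1
  [6→7.5]: (57.1+32.1)/2 × 1.5 = 66.9
  [7.5→9.5]: (32.1+14.9)/2 × 2 = 47.0
  [9.5→10.5]: (14.9+10.2)/2 × 1 = 12.55
  [10.5→11]: (10.2+8.4)/2 × 0.5 = 4.65
  [11→11.5]: (8.4+6.9)/2 × 0.5 = 3.825
  [11.5→17.5]: (6.9+0.7)/2 × 6 = 22.8
  Sum = 2043.825 ng/mL·hr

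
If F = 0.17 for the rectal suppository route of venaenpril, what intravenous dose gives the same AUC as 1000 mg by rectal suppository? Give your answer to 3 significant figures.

D_iv = 170 mg

Systemic exposure from an extravascular dose = F × D_ev, so the equivalent IV dose is F × D_ev.
D_iv = F × D_ev = 0.17 × 1000 = 170 mg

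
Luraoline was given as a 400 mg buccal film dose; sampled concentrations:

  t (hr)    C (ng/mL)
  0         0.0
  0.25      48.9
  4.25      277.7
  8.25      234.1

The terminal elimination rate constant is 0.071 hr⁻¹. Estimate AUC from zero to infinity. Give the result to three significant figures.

AUC = 4980 ng/mL·hr

Trapezoidal AUC_0→8.25:
  [0→0.25]: (0.0+48.9)/2 × 0.25 = 6.1125
  [0.25→4.25]: (48.9+277.7)/2 × 4 = 653.2
  [4.25→8.25]: (277.7+234.1)/2 × 4 = 1023.6
  Sum = 1682.9125 ng/mL·hr
Extrapolated tail: C_last / k_e = 234.1 / 0.071 = 3297.183
AUC_0→∞ = 1682.9125 + 3297.183 = 4980.0955 ng/mL·hr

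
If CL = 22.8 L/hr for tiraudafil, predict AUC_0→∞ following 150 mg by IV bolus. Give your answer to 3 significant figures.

AUC = 6.58 mg/L·hr

AUC_0→∞ = Dose_iv / CL
        = 150 / 22.8 = 6.57895 mg/L·hr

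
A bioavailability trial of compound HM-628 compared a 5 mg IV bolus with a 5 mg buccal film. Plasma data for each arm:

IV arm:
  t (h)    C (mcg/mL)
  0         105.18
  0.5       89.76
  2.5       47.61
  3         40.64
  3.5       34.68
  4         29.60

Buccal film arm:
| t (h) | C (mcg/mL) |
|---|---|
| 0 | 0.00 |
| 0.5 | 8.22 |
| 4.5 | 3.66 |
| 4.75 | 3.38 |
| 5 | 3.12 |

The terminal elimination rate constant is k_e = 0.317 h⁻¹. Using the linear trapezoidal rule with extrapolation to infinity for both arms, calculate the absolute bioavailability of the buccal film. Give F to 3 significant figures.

F = 0.111

Trapezoidal AUC_0→4 (IV):
  [0→0.5]: (105.18+89.76)/2 × 0.5 = 48.735
  [0.5→2.5]: (89.76+47.61)/2 × 2 = 137.37
  [2.5→3]: (47.61+40.64)/2 × 0.5 = 22.0625
  [3→3.5]: (40.64+34.68)/2 × 0.5 = 18.83
  [3.5→4]: (34.68+29.60)/2 × 0.5 = 16.07
  Sum = 243.0675 mcg/mL·h
IV tail: 29.60/0.317 = 93.375; AUC_iv,0→∞ = 243.0675 + 93.375 = 336.4425 mcg/mL·h
Trapezoidal AUC_0→5 (buccal film):
  [0→0.5]: (0.00+8.22)/2 × 0.5 = 2.055
  [0.5→4.5]: (8.22+3.66)/2 × 4 = 23.76
  [4.5→4.75]: (3.66+3.38)/2 × 0.25 = 0.88
  [4.75→5]: (3.38+3.12)/2 × 0.25 = 0.8125
  Sum = 27.5075 mcg/mL·h
buccal film tail: 3.12/0.317 = 9.842; AUC_ev,0→∞ = 27.5075 + 9.842 = 37.3495 mcg/mL·h
F = (AUC_ev/D_ev)/(AUC_iv/D_iv) = (37.3495/5)/(336.4425/5) = 7.4699/67.2885 = 0.1110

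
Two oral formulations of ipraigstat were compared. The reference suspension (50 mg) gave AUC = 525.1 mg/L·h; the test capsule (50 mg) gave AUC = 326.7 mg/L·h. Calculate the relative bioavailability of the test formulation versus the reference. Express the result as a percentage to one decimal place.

F_rel = (AUC_test/D_test) / (AUC_ref/D_ref)
      = (326.7/50) / (525.1/50)
      = 6.534 / 10.502 = 0.6222 = 62.22%

F_rel = 62.2%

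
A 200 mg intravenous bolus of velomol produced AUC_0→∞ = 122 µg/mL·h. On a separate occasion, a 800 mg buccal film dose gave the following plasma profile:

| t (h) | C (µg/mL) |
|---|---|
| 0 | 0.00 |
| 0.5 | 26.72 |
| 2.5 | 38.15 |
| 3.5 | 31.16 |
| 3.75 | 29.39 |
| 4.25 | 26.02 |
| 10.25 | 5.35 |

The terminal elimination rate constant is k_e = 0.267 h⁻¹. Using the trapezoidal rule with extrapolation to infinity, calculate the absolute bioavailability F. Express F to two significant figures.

Trapezoidal AUC_0→10.25 (buccal film):
  [0→0.5]: (0.00+26.72)/2 × 0.5 = 6.68
  [0.5→2.5]: (26.72+38.15)/2 × 2 = 64.87
  [2.5→3.5]: (38.15+31.16)/2 × 1 = 34.655
  [3.5→3.75]: (31.16+29.39)/2 × 0.25 = 7.56875
  [3.75→4.25]: (29.39+26.02)/2 × 0.5 = 13.8525
  [4.25→10.25]: (26.02+5.35)/2 × 6 = 94.11
  Sum = 221.73625 µg/mL·h
Tail: C_last/k_e = 5.35/0.267 = 20.037
AUC_0→∞ (buccal film) = 221.73625 + 20.037 = 241.77325 µg/mL·h
F = (AUC_ev/D_ev)/(AUC_iv/D_iv) = (241.77325/800)/(122/200) = 0.302217/0.61 = 0.4954

F = 0.50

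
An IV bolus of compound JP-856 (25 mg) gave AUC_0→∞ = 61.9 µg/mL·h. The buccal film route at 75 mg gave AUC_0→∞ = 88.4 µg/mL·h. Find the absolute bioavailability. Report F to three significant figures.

F = 0.476

F = (AUC_ev / D_ev) / (AUC_iv / D_iv)
  = (88.4/75) / (61.9/25)
  = 1.17867 / 2.476 = 0.4760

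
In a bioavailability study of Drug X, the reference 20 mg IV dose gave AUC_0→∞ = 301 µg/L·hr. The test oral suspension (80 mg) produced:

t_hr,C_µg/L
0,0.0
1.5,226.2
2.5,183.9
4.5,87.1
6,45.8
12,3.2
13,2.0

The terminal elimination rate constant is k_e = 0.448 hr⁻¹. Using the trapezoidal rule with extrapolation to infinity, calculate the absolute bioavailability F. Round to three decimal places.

F = 0.747

Trapezoidal AUC_0→13 (oral suspension):
  [0→1.5]: (0.0+226.2)/2 × 1.5 = 169.65
  [1.5→2.5]: (226.2+183.9)/2 × 1 = 205.05
  [2.5→4.5]: (183.9+87.1)/2 × 2 = 271.0
  [4.5→6]: (87.1+45.8)/2 × 1.5 = 99.675
  [6→12]: (45.8+3.2)/2 × 6 = 147.0
  [12→13]: (3.2+2.0)/2 × 1 = 2.6
  Sum = 894.975 µg/L·hr
Tail: C_last/k_e = 2.0/0.448 = 4.464
AUC_0→∞ (oral suspension) = 894.975 + 4.464 = 899.439 µg/L·hr
F = (AUC_ev/D_ev)/(AUC_iv/D_iv) = (899.439/80)/(301/20) = 11.243/15.05 = 0.7470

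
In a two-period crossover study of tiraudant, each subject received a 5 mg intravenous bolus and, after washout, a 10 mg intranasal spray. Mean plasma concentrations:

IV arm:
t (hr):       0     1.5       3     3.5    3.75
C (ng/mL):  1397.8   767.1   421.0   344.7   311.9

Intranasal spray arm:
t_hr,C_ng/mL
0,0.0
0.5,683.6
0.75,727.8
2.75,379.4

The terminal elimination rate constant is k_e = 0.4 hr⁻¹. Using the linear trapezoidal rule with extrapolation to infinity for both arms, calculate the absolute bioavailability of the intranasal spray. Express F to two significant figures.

Trapezoidal AUC_0→3.75 (IV):
  [0→1.5]: (1397.8+767.1)/2 × 1.5 = 1623.675
  [1.5→3]: (767.1+421.0)/2 × 1.5 = 891.075
  [3→3.5]: (421.0+344.7)/2 × 0.5 = 191.425
  [3.5→3.75]: (344.7+311.9)/2 × 0.25 = 82.075
  Sum = 2788.25 ng/mL·hr
IV tail: 311.9/0.4 = 779.750; AUC_iv,0→∞ = 2788.25 + 779.750 = 3568.0 ng/mL·hr
Trapezoidal AUC_0→2.75 (intranasal spray):
  [0→0.5]: (0.0+683.6)/2 × 0.5 = 170.9
  [0.5→0.75]: (683.6+727.8)/2 × 0.25 = 176.425
  [0.75→2.75]: (727.8+379.4)/2 × 2 = 1107.2
  Sum = 1454.525 ng/mL·hr
intranasal spray tail: 379.4/0.4 = 948.500; AUC_ev,0→∞ = 1454.525 + 948.500 = 2403.025 ng/mL·hr
F = (AUC_ev/D_ev)/(AUC_iv/D_iv) = (2403.025/10)/(3568.0/5) = 240.3025/713.6 = 0.3367

F = 0.34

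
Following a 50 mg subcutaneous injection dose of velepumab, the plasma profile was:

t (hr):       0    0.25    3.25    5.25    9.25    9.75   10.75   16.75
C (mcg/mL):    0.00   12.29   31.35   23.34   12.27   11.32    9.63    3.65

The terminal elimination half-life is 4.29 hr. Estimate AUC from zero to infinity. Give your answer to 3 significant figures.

Trapezoidal AUC_0→16.75:
  [0→0.25]: (0.00+12.29)/2 × 0.25 = 1.53625
  [0.25→3.25]: (12.29+31.35)/2 × 3 = 65.46
  [3.25→5.25]: (31.35+23.34)/2 × 2 = 54.69
  [5.25→9.25]: (23.34+12.27)/2 × 4 = 71.22
  [9.25→9.75]: (12.27+11.32)/2 × 0.5 = 5.8975
  [9.75→10.75]: (11.32+9.63)/2 × 1 = 10.475
  [10.75→16.75]: (9.63+3.65)/2 × 6 = 39.84
  Sum = 249.11875 mcg/mL·hr
k_e = ln2 / t½ = 0.693147 / 4.29 = 0.1616 hr^-1
Extrapolated tail: C_last / k_e = 3.65 / 0.1616 = 22.587
AUC_0→∞ = 249.11875 + 22.587 = 271.70575 mcg/mL·hr

AUC = 272 mcg/mL·hr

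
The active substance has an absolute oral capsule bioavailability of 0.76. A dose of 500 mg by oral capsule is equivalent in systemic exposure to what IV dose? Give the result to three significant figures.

D_iv = 380 mg

Systemic exposure from an extravascular dose = F × D_ev, so the equivalent IV dose is F × D_ev.
D_iv = F × D_ev = 0.76 × 500 = 380 mg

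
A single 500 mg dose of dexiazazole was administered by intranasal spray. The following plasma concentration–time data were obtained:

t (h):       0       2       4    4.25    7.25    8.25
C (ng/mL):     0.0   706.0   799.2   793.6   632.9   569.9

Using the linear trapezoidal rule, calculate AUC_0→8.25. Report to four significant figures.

AUC = 5151 ng/mL·h

Trapezoidal AUC_0→8.25:
  [0→2]: (0.0+706.0)/2 × 2 = 706.0
  [2→4]: (706.0+799.2)/2 × 2 = 1505.2
  [4→4.25]: (799.2+793.6)/2 × 0.25 = 199.1
  [4.25→7.25]: (793.6+632.9)/2 × 3 = 2139.75
  [7.25→8.25]: (632.9+569.9)/2 × 1 = 601.4
  Sum = 5151.45 ng/mL·h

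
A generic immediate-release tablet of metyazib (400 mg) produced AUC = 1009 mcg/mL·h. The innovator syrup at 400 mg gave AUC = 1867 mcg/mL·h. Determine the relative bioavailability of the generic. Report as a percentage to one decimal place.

F_rel = 54.0%

F_rel = (AUC_test/D_test) / (AUC_ref/D_ref)
      = (1009/400) / (1867/400)
      = 2.5225 / 4.6675 = 0.5404 = 54.04%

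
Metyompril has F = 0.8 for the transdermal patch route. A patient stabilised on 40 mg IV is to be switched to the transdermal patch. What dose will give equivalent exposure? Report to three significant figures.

D_transdermal = 50.0 mg

For equal systemic exposure: F × D_ev = D_iv
D_ev = D_iv / F = 40 / 0.8 = 50 mg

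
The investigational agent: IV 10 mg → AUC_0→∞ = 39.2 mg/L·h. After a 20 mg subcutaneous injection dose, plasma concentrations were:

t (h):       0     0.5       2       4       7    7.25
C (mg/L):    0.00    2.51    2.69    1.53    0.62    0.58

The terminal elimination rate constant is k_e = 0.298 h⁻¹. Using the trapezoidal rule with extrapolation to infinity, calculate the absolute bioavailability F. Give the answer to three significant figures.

F = 0.179

Trapezoidal AUC_0→7.25 (subcutaneous injection):
  [0→0.5]: (0.00+2.51)/2 × 0.5 = 0.6275
  [0.5→2]: (2.51+2.69)/2 × 1.5 = 3.9
  [2→4]: (2.69+1.53)/2 × 2 = 4.22
  [4→7]: (1.53+0.62)/2 × 3 = 3.225
  [7→7.25]: (0.62+0.58)/2 × 0.25 = 0.15
  Sum = 12.1225 mg/L·h
Tail: C_last/k_e = 0.58/0.298 = 1.946
AUC_0→∞ (subcutaneous injection) = 12.1225 + 1.946 = 14.0685 mg/L·h
F = (AUC_ev/D_ev)/(AUC_iv/D_iv) = (14.0685/20)/(39.2/10) = 0.703425/3.92 = 0.1794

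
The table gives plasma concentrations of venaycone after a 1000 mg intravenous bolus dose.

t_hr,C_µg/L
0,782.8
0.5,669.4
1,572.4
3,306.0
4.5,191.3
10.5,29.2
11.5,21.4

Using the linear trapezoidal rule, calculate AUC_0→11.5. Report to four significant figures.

Trapezoidal AUC_0→11.5:
  [0→0.5]: (782.8+669.4)/2 × 0.5 = 363.05
  [0.5→1]: (669.4+572.4)/2 × 0.5 = 310.45
  [1→3]: (572.4+306.0)/2 × 2 = 878.4
  [3→4.5]: (306.0+191.3)/2 × 1.5 = 372.975
  [4.5→10.5]: (191.3+29.2)/2 × 6 = 661.5
  [10.5→11.5]: (29.2+21.4)/2 × 1 = 25.3
  Sum = 2611.675 µg/L·hr

AUC = 2612 µg/L·hr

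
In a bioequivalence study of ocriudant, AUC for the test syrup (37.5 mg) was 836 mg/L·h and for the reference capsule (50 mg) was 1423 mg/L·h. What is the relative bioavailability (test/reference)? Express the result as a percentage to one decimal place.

F_rel = 78.3%

F_rel = (AUC_test/D_test) / (AUC_ref/D_ref)
      = (836/37.5) / (1423/50)
      = 22.2933 / 28.46 = 0.7833 = 78.33%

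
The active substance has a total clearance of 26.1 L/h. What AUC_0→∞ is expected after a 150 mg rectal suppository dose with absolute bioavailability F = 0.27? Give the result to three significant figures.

AUC_0→∞ = F × Dose / CL
        = 0.27 × 150 / 26.1 = 1.55172 mg/L·h

AUC = 1.55 mg/L·h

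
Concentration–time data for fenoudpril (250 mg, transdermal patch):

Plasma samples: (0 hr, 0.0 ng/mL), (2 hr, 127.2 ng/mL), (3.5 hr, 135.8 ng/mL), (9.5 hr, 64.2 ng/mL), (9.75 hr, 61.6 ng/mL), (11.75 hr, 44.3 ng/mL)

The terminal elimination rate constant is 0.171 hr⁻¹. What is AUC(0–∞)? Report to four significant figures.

AUC = 1305 ng/mL·hr

Trapezoidal AUC_0→11.75:
  [0→2]: (0.0+127.2)/2 × 2 = 127.2
  [2→3.5]: (127.2+135.8)/2 × 1.5 = 197.25
  [3.5→9.5]: (135.8+64.2)/2 × 6 = 600.0
  [9.5→9.75]: (64.2+61.6)/2 × 0.25 = 15.725
  [9.75→11.75]: (61.6+44.3)/2 × 2 = 105.9
  Sum = 1046.075 ng/mL·hr
Extrapolated tail: C_last / k_e = 44.3 / 0.171 = 259.064
AUC_0→∞ = 1046.075 + 259.064 = 1305.139 ng/mL·hr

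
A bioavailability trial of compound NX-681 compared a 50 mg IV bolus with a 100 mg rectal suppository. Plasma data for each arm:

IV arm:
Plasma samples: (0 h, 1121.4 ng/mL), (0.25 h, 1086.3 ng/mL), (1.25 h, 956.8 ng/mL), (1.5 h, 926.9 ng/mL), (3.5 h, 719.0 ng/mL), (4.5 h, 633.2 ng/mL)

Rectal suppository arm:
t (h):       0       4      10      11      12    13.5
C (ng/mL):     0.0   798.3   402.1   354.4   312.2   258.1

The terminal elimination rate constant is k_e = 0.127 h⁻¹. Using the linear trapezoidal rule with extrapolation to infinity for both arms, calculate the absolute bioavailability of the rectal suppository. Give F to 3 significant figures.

F = 0.473

Trapezoidal AUC_0→4.5 (IV):
  [0→0.25]: (1121.4+1086.3)/2 × 0.25 = 275.9625
  [0.25→1.25]: (1086.3+956.8)/2 × 1 = 1021.55
  [1.25→1.5]: (956.8+926.9)/2 × 0.25 = 235.4625
  [1.5→3.5]: (926.9+719.0)/2 × 2 = 1645.9
  [3.5→4.5]: (719.0+633.2)/2 × 1 = 676.1
  Sum = 3854.975 ng/mL·h
IV tail: 633.2/0.127 = 4985.827; AUC_iv,0→∞ = 3854.975 + 4985.827 = 8840.802 ng/mL·h
Trapezoidal AUC_0→13.5 (rectal suppository):
  [0→4]: (0.0+798.3)/2 × 4 = 1596.6
  [4→10]: (798.3+402.1)/2 × 6 = 3601.2
  [10→11]: (402.1+354.4)/2 × 1 = 378.25
  [11→12]: (354.4+312.2)/2 × 1 = 333.3
  [12→13.5]: (312.2+258.1)/2 × 1.5 = 427.725
  Sum = 6337.075 ng/mL·h
rectal suppository tail: 258.1/0.127 = 2032.283; AUC_ev,0→∞ = 6337.075 + 2032.283 = 8369.358 ng/mL·h
F = (AUC_ev/D_ev)/(AUC_iv/D_iv) = (8369.358/100)/(8840.802/50) = 83.69358/176.81604 = 0.4733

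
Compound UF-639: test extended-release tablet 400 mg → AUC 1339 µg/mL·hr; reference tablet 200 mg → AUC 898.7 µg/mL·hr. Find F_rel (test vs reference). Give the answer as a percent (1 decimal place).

F_rel = 74.5%

F_rel = (AUC_test/D_test) / (AUC_ref/D_ref)
      = (1339/400) / (898.7/200)
      = 3.3475 / 4.4935 = 0.7450 = 74.50%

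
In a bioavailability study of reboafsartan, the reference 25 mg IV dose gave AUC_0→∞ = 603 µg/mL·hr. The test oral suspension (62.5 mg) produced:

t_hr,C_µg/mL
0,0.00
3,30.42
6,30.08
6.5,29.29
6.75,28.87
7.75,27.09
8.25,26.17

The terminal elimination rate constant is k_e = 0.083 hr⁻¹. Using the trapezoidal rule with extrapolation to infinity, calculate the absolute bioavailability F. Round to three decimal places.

F = 0.342

Trapezoidal AUC_0→8.25 (oral suspension):
  [0→3]: (0.00+30.42)/2 × 3 = 45.63
  [3→6]: (30.42+30.08)/2 × 3 = 90.75
  [6→6.5]: (30.08+29.29)/2 × 0.5 = 14.8425
  [6.5→6.75]: (29.29+28.87)/2 × 0.25 = 7.27
  [6.75→7.75]: (28.87+27.09)/2 × 1 = 27.98
  [7.75→8.25]: (27.09+26.17)/2 × 0.5 = 13.315
  Sum = 199.7875 µg/mL·hr
Tail: C_last/k_e = 26.17/0.083 = 315.301
AUC_0→∞ (oral suspension) = 199.7875 + 315.301 = 515.0885 µg/mL·hr
F = (AUC_ev/D_ev)/(AUC_iv/D_iv) = (515.0885/62.5)/(603/25) = 8.241416/24.12 = 0.3417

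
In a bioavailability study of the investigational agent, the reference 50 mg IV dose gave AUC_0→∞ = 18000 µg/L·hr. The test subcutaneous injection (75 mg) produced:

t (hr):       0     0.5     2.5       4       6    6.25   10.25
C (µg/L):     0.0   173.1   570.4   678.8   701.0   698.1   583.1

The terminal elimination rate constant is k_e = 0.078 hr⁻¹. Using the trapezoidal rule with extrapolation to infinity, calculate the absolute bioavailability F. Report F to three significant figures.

F = 0.493

Trapezoidal AUC_0→10.25 (subcutaneous injection):
  [0→0.5]: (0.0+173.1)/2 × 0.5 = 43.275
  [0.5→2.5]: (173.1+570.4)/2 × 2 = 743.5
  [2.5→4]: (570.4+678.8)/2 × 1.5 = 936.9
  [4→6]: (678.8+701.0)/2 × 2 = 1379.8
  [6→6.25]: (701.0+698.1)/2 × 0.25 = 174.8875
  [6.25→10.25]: (698.1+583.1)/2 × 4 = 2562.4
  Sum = 5840.7625 µg/L·hr
Tail: C_last/k_e = 583.1/0.078 = 7475.641
AUC_0→∞ (subcutaneous injection) = 5840.7625 + 7475.641 = 13316.4035 µg/L·hr
F = (AUC_ev/D_ev)/(AUC_iv/D_iv) = (13316.4035/75)/(18000/50) = 177.552/360 = 0.4932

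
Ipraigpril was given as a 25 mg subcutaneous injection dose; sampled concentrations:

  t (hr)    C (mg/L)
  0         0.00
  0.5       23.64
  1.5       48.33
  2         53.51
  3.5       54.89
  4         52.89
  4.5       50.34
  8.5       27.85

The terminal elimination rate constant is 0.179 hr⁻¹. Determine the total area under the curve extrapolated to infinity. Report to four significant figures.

AUC = 513.4 mg/L·hr

Trapezoidal AUC_0→8.5:
  [0→0.5]: (0.00+23.64)/2 × 0.5 = 5.91
  [0.5→1.5]: (23.64+48.33)/2 × 1 = 35.985
  [1.5→2]: (48.33+53.51)/2 × 0.5 = 25.46
  [2→3.5]: (53.51+54.89)/2 × 1.5 = 81.3
  [3.5→4]: (54.89+52.89)/2 × 0.5 = 26.945
  [4→4.5]: (52.89+50.34)/2 × 0.5 = 25.8075
  [4.5→8.5]: (50.34+27.85)/2 × 4 = 156.38
  Sum = 357.7875 mg/L·hr
Extrapolated tail: C_last / k_e = 27.85 / 0.179 = 155.587
AUC_0→∞ = 357.7875 + 155.587 = 513.3745 mg/L·hr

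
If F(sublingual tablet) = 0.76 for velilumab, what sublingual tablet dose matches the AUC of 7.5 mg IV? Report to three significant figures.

For equal systemic exposure: F × D_ev = D_iv
D_ev = D_iv / F = 7.5 / 0.76 = 9.86842 mg

D_sublingual = 9.87 mg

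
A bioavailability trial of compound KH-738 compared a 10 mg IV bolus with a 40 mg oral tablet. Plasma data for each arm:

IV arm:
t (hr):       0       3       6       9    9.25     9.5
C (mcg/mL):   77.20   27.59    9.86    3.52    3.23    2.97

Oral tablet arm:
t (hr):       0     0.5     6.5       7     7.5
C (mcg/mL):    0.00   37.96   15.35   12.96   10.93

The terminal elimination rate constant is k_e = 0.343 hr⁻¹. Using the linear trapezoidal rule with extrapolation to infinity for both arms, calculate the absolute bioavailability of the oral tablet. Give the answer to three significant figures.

F = 0.220

Trapezoidal AUC_0→9.5 (IV):
  [0→3]: (77.20+27.59)/2 × 3 = 157.185
  [3→6]: (27.59+9.86)/2 × 3 = 56.175
  [6→9]: (9.86+3.52)/2 × 3 = 20.07
  [9→9.25]: (3.52+3.23)/2 × 0.25 = 0.84375
  [9.25→9.5]: (3.23+2.97)/2 × 0.25 = 0.775
  Sum = 235.04875 mcg/mL·hr
IV tail: 2.97/0.343 = 8.659; AUC_iv,0→∞ = 235.04875 + 8.659 = 243.70775 mcg/mL·hr
Trapezoidal AUC_0→7.5 (oral tablet):
  [0→0.5]: (0.00+37.96)/2 × 0.5 = 9.49
  [0.5→6.5]: (37.96+15.35)/2 × 6 = 159.93
  [6.5→7]: (15.35+12.96)/2 × 0.5 = 7.0775
  [7→7.5]: (12.96+10.93)/2 × 0.5 = 5.9725
  Sum = 182.47 mcg/mL·hr
oral tablet tail: 10.93/0.343 = 31.866; AUC_ev,0→∞ = 182.47 + 31.866 = 214.336 mcg/mL·hr
F = (AUC_ev/D_ev)/(AUC_iv/D_iv) = (214.336/40)/(243.70775/10) = 5.3584/24.370775 = 0.2199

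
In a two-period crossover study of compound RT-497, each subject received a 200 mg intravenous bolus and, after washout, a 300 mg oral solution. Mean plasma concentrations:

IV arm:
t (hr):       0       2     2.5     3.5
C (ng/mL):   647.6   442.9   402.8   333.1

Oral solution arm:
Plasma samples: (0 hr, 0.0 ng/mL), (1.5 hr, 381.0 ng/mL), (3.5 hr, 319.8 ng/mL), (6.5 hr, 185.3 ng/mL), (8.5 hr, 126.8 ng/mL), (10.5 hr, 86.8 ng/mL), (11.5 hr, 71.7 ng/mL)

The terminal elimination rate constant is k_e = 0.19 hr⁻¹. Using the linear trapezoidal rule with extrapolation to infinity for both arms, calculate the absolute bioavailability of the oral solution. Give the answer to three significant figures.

F = 0.531

Trapezoidal AUC_0→3.5 (IV):
  [0→2]: (647.6+442.9)/2 × 2 = 1090.5
  [2→2.5]: (442.9+402.8)/2 × 0.5 = 211.425
  [2.5→3.5]: (402.8+333.1)/2 × 1 = 367.95
  Sum = 1669.875 ng/mL·hr
IV tail: 333.1/0.19 = 1753.158; AUC_iv,0→∞ = 1669.875 + 1753.158 = 3423.033 ng/mL·hr
Trapezoidal AUC_0→11.5 (oral solution):
  [0→1.5]: (0.0+381.0)/2 × 1.5 = 285.75
  [1.5→3.5]: (381.0+319.8)/2 × 2 = 700.8
  [3.5→6.5]: (319.8+185.3)/2 × 3 = 757.65
  [6.5→8.5]: (185.3+126.8)/2 × 2 = 312.1
  [8.5→10.5]: (126.8+86.8)/2 × 2 = 213.6
  [10.5→11.5]: (86.8+71.7)/2 × 1 = 79.25
  Sum = 2349.15 ng/mL·hr
oral solution tail: 71.7/0.19 = 377.368; AUC_ev,0→∞ = 2349.15 + 377.368 = 2726.518 ng/mL·hr
F = (AUC_ev/D_ev)/(AUC_iv/D_iv) = (2726.518/300)/(3423.033/200) = 9.08839/17.115165 = 0.5310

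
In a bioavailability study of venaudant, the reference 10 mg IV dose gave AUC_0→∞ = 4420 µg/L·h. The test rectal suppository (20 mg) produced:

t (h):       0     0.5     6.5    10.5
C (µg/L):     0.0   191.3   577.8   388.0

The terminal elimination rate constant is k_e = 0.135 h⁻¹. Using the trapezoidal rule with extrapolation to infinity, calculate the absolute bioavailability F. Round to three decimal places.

Trapezoidal AUC_0→10.5 (rectal suppository):
  [0→0.5]: (0.0+191.3)/2 × 0.5 = 47.825
  [0.5→6.5]: (191.3+577.8)/2 × 6 = 2307.3
  [6.5→10.5]: (577.8+388.0)/2 × 4 = 1931.6
  Sum = 4286.725 µg/L·h
Tail: C_last/k_e = 388.0/0.135 = 2874.074
AUC_0→∞ (rectal suppository) = 4286.725 + 2874.074 = 7160.799 µg/L·h
F = (AUC_ev/D_ev)/(AUC_iv/D_iv) = (7160.799/20)/(4420/10) = 358.03995/442 = 0.8100

F = 0.810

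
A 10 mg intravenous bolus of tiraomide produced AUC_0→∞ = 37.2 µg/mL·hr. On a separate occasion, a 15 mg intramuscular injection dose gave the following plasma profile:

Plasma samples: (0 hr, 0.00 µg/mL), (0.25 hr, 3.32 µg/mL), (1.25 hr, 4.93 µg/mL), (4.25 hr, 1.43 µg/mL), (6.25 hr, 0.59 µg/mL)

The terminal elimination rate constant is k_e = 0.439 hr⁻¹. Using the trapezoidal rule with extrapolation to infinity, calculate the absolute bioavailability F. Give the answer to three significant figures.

Trapezoidal AUC_0→6.25 (intramuscular injection):
  [0→0.25]: (0.00+3.32)/2 × 0.25 = 0.415
  [0.25→1.25]: (3.32+4.93)/2 × 1 = 4.125
  [1.25→4.25]: (4.93+1.43)/2 × 3 = 9.54
  [4.25→6.25]: (1.43+0.59)/2 × 2 = 2.02
  Sum = 16.1 µg/mL·hr
Tail: C_last/k_e = 0.59/0.439 = 1.344
AUC_0→∞ (intramuscular injection) = 16.1 + 1.344 = 17.444 µg/mL·hr
F = (AUC_ev/D_ev)/(AUC_iv/D_iv) = (17.444/15)/(37.2/10) = 1.16293/3.72 = 0.3126

F = 0.313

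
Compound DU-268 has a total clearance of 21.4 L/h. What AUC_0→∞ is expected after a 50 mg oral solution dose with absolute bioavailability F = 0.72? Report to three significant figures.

AUC = 1.68 mg/L·h

AUC_0→∞ = F × Dose / CL
        = 0.72 × 50 / 21.4 = 1.68224 mg/L·h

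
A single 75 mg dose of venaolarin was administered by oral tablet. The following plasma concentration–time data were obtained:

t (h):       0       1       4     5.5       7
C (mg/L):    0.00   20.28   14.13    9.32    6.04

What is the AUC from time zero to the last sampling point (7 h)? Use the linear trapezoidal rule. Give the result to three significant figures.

Trapezoidal AUC_0→7:
  [0→1]: (0.00+20.28)/2 × 1 = 10.14
  [1→4]: (20.28+14.13)/2 × 3 = 51.615
  [4→5.5]: (14.13+9.32)/2 × 1.5 = 17.5875
  [5.5→7]: (9.32+6.04)/2 × 1.5 = 11.52
  Sum = 90.8625 mg/L·h

AUC = 90.9 mg/L·h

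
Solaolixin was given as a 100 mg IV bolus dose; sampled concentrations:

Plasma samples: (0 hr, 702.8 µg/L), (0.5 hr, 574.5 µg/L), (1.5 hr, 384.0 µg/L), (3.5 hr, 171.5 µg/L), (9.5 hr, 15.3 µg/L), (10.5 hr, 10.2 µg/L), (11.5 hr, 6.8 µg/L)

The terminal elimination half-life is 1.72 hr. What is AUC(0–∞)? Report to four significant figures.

AUC = 1953 µg/L·hr

Trapezoidal AUC_0→11.5:
  [0→0.5]: (702.8+574.5)/2 × 0.5 = 319.325
  [0.5→1.5]: (574.5+384.0)/2 × 1 = 479.25
  [1.5→3.5]: (384.0+171.5)/2 × 2 = 555.5
  [3.5→9.5]: (171.5+15.3)/2 × 6 = 560.4
  [9.5→10.5]: (15.3+10.2)/2 × 1 = 12.75
  [10.5→11.5]: (10.2+6.8)/2 × 1 = 8.5
  Sum = 1935.725 µg/L·hr
k_e = ln2 / t½ = 0.693147 / 1.72 = 0.4030 hr^-1
Extrapolated tail: C_last / k_e = 6.8 / 0.403 = 16.873
AUC_0→∞ = 1935.725 + 16.873 = 1952.598 µg/L·hr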